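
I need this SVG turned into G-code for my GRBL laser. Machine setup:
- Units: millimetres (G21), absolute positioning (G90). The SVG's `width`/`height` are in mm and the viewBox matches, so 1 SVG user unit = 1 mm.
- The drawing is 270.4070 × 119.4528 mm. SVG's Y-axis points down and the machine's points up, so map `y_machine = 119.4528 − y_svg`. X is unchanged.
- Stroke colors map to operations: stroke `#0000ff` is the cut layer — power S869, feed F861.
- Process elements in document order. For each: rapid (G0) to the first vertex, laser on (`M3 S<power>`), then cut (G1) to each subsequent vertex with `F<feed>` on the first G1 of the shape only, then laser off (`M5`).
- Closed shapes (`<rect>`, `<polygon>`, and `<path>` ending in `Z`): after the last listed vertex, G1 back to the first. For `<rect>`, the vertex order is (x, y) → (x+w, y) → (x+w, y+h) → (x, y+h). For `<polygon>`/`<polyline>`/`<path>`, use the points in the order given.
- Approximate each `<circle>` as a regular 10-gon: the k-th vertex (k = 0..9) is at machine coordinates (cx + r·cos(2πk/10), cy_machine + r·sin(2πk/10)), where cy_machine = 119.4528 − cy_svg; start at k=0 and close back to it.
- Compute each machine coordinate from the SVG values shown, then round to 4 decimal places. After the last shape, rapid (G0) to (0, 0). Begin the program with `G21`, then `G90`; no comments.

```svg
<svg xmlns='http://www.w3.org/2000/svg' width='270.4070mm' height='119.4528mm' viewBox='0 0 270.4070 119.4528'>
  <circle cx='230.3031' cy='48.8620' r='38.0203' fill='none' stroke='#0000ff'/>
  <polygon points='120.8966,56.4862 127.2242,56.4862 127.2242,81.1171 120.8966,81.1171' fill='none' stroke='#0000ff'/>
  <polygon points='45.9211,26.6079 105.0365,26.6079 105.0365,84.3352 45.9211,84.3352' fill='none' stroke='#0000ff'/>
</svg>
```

Since the viewBox matches the mm dimensions, user units are millimetres directly. The only transform is the Y-flip y_m = 119.4528 − y_svg.

Shape 1 is a circle drawn with `<circle>`. Its stroke #0000ff means cut at S869, F861. After flipping Y the toolpath is (268.3234,70.5908) → (261.0622,92.9386) → (242.0520,106.7503) → (218.5542,106.7503) → (199.5440,92.9386) → (192.2828,70.5908) → (199.5440,48.2430) → (218.5542,34.4313) → (242.0520,34.4313) → (261.0622,48.2430) → (268.3234,70.5908), returning to the start.

Shape 2 is a rectangle drawn with `<polygon>`. Its stroke #0000ff means cut at S869, F861. After flipping Y the toolpath is (120.8966,62.9666) → (127.2242,62.9666) → (127.2242,38.3357) → (120.8966,38.3357) → (120.8966,62.9666), returning to the start.

Shape 3 is a rectangle drawn with `<polygon>`. Its stroke #0000ff means cut at S869, F861. After flipping Y the toolpath is (45.9211,92.8449) → (105.0365,92.8449) → (105.0365,35.1176) → (45.9211,35.1176) → (45.9211,92.8449), returning to the start.

G21
G90
G0 X268.3234 Y70.5908
M3 S869
G1 X261.0622 Y92.9386 F861
G1 X242.0520 Y106.7503
G1 X218.5542 Y106.7503
G1 X199.5440 Y92.9386
G1 X192.2828 Y70.5908
G1 X199.5440 Y48.2430
G1 X218.5542 Y34.4313
G1 X242.0520 Y34.4313
G1 X261.0622 Y48.2430
G1 X268.3234 Y70.5908
M5
G0 X120.8966 Y62.9666
M3 S869
G1 X127.2242 Y62.9666 F861
G1 X127.2242 Y38.3357
G1 X120.8966 Y38.3357
G1 X120.8966 Y62.9666
M5
G0 X45.9211 Y92.8449
M3 S869
G1 X105.0365 Y92.8449 F861
G1 X105.0365 Y35.1176
G1 X45.9211 Y35.1176
G1 X45.9211 Y92.8449
M5
G0 X0.0000 Y0.0000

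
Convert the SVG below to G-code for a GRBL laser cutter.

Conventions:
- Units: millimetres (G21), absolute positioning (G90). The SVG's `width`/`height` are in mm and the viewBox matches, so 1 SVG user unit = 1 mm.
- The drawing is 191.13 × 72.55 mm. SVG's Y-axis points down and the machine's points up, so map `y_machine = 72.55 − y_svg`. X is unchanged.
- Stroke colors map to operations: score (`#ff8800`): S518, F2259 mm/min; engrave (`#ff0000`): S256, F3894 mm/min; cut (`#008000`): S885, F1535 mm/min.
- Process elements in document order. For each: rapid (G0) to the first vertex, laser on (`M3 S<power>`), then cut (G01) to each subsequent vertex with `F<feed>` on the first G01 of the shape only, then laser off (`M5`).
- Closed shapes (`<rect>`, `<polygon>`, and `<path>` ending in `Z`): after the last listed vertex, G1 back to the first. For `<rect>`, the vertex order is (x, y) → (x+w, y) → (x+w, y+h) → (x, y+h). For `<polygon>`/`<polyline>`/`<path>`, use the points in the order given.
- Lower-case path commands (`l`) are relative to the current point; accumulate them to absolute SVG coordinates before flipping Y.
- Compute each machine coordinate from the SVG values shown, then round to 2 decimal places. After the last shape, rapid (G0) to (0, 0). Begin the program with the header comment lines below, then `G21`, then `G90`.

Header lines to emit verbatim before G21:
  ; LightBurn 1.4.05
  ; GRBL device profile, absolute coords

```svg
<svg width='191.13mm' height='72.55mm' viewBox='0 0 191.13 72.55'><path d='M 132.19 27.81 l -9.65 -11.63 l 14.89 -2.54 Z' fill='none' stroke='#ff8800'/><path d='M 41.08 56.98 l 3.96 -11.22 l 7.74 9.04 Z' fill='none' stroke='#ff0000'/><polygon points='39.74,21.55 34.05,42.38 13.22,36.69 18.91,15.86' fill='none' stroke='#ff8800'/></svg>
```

; LightBurn 1.4.05
; GRBL device profile, absolute coords
G21
G90
G0 X132.19 Y44.74
M3 S518
G01 X122.54 Y56.37 F2259
G01 X137.43 Y58.91
G01 X132.19 Y44.74
M5
G0 X41.08 Y15.57
M3 S256
G01 X45.04 Y26.79 F3894
G01 X52.78 Y17.75
G01 X41.08 Y15.57
M5
G0 X39.74 Y51.00
M3 S518
G01 X34.05 Y30.17 F2259
G01 X13.22 Y35.86
G01 X18.91 Y56.69
G01 X39.74 Y51.00
M5
G0 X0.00 Y0.00

viewBox `0 0 191.13 72.55` with mm width/height → 1 unit = 1 mm. Flip: y_m = 72.55 − y_svg.

**Shape 1** — `<path>` regular polygon, stroke `#ff8800` → score (S518, F2259). Machine vertices: (132.19,44.74) → (122.54,56.37) → (137.43,58.91) → (132.19,44.74). Closed: final G1 returns to the first vertex.

**Shape 2** — `<path>` regular polygon, stroke `#ff0000` → engrave (S256, F3894). Machine vertices: (41.08,15.57) → (45.04,26.79) → (52.78,17.75) → (41.08,15.57). Closed: final G1 returns to the first vertex.

**Shape 3** — `<polygon>` regular polygon, stroke `#ff8800` → score (S518, F2259). Machine vertices: (39.74,51.00) → (34.05,30.17) → (13.22,35.86) → (18.91,56.69) → (39.74,51.00). Closed: final G1 returns to the first vertex.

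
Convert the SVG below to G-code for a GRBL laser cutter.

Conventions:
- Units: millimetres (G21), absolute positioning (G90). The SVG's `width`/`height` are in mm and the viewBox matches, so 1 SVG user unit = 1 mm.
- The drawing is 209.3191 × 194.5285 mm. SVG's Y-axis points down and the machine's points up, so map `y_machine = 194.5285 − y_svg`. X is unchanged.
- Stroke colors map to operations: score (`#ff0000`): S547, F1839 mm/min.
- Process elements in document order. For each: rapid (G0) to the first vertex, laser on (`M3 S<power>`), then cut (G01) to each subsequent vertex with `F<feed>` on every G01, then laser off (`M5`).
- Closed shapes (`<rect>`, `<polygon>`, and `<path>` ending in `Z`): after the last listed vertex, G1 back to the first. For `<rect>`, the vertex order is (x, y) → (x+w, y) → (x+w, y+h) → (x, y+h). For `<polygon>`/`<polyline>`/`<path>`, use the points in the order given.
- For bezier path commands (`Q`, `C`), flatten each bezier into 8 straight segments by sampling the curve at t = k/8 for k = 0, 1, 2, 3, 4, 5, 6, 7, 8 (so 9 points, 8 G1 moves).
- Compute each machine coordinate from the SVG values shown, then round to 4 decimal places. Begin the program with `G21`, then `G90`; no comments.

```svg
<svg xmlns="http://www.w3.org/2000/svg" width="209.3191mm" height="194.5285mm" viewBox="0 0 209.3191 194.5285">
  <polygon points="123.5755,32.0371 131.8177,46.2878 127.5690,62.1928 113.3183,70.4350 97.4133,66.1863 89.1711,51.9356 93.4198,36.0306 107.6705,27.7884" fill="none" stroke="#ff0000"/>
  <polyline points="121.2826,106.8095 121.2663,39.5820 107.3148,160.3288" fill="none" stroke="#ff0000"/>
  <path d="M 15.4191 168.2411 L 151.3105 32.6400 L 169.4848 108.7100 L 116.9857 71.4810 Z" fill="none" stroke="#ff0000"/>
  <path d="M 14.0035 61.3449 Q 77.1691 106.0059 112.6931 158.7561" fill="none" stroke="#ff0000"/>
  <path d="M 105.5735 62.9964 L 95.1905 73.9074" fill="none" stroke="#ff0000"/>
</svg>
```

G21
G90
G0 X123.5755 Y162.4914
M3 S547
G01 X131.8177 Y148.2407 F1839
G01 X127.5690 Y132.3357 F1839
G01 X113.3183 Y124.0935 F1839
G01 X97.4133 Y128.3422 F1839
G01 X89.1711 Y142.5929 F1839
G01 X93.4198 Y158.4979 F1839
G01 X107.6705 Y166.7401 F1839
G01 X123.5755 Y162.4914 F1839
M5
G0 X121.2826 Y87.7190
M3 S547
G01 X121.2663 Y154.9465 F1839
G01 X107.3148 Y34.1997 F1839
M5
G0 X15.4191 Y26.2874
M3 S547
G01 X151.3105 Y161.8885 F1839
G01 X169.4848 Y85.8185 F1839
G01 X116.9857 Y123.0475 F1839
G01 X15.4191 Y26.2874 F1839
M5
G0 X14.0035 Y133.1836
M3 S547
G01 X29.3630 Y121.8920 F1839
G01 X43.8587 Y110.3475 F1839
G01 X57.4906 Y98.5503 F1839
G01 X70.2587 Y86.5003 F1839
G01 X82.1630 Y74.1975 F1839
G01 X93.2035 Y61.6419 F1839
G01 X103.3802 Y48.8336 F1839
G01 X112.6931 Y35.7724 F1839
M5
G0 X105.5735 Y131.5321
M3 S547
G01 X95.1905 Y120.6211 F1839
M5

Since the viewBox matches the mm dimensions, user units are millimetres directly. The only transform is the Y-flip y_m = 194.5285 − y_svg.

Shape 1 is a regular polygon drawn with `<polygon>`. Its stroke #ff0000 means score at S547, F1839. After flipping Y the toolpath is (123.5755,162.4914) → (131.8177,148.2407) → (127.5690,132.3357) → (113.3183,124.0935) → (97.4133,128.3422) → (89.1711,142.5929) → (93.4198,158.4979) → (107.6705,166.7401) → (123.5755,162.4914), returning to the start.

Shape 2 is a open polyline drawn with `<polyline>`. Its stroke #ff0000 means score at S547, F1839. After flipping Y the toolpath is (121.2826,87.7190) → (121.2663,154.9465) → (107.3148,34.1997).

Shape 3 is a closed polygon drawn with `<path>`. Its stroke #ff0000 means score at S547, F1839. After flipping Y the toolpath is (15.4191,26.2874) → (151.3105,161.8885) → (169.4848,85.8185) → (116.9857,123.0475) → (15.4191,26.2874), returning to the start.

Shape 4 is a quadratic bezier drawn with `<path>`. Its stroke #ff0000 means score at S547, F1839. After flipping Y the toolpath is (14.0035,133.1836) → (29.3630,121.8920) → (43.8587,110.3475) → (57.4906,98.5503) → (70.2587,86.5003) → (82.1630,74.1975) → (93.2035,61.6419) → (103.3802,48.8336) → (112.6931,35.7724).

Shape 5 is a line segment drawn with `<path>`. Its stroke #ff0000 means score at S547, F1839. After flipping Y the toolpath is (105.5735,131.5321) → (95.1905,120.6211).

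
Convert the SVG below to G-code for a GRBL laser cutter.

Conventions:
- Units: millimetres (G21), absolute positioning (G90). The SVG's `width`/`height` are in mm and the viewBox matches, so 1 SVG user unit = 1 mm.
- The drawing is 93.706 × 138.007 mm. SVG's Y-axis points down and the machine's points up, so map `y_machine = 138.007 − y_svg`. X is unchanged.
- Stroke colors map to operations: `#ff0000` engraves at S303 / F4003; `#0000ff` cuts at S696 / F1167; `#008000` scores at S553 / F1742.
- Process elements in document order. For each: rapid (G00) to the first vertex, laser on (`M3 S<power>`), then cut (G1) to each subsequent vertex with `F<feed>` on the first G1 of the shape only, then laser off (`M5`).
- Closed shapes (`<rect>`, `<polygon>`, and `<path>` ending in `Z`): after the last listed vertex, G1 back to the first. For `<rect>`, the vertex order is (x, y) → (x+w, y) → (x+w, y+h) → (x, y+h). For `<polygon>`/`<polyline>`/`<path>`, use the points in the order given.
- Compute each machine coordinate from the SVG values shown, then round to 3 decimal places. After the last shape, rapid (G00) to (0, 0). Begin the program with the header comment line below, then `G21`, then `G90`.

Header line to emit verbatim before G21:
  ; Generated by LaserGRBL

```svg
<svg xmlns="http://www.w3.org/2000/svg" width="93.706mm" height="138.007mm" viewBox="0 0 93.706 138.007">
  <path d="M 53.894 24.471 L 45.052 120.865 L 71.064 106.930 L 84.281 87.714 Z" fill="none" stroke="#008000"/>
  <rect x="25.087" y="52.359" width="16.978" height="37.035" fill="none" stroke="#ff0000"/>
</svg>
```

1 u = 1 mm; y_m = 138.007 − y.

[1] `<path>` closed polygon, #008000→score S553 F1742: (53.894,113.536) → (45.052,17.142) → (71.064,31.077) → (84.281,50.293) → (53.894,113.536) (closed)

[2] `<rect>` rectangle, #ff0000→engrave S303 F4003: (25.087,85.648) → (42.065,85.648) → (42.065,48.613) → (25.087,48.613) → (25.087,85.648) (closed)

; Generated by LaserGRBL
G21
G90
G00 X53.894 Y113.536
M3 S553
G1 X45.052 Y17.142 F1742
G1 X71.064 Y31.077
G1 X84.281 Y50.293
G1 X53.894 Y113.536
M5
G00 X25.087 Y85.648
M3 S303
G1 X42.065 Y85.648 F4003
G1 X42.065 Y48.613
G1 X25.087 Y48.613
G1 X25.087 Y85.648
M5
G00 X0.000 Y0.000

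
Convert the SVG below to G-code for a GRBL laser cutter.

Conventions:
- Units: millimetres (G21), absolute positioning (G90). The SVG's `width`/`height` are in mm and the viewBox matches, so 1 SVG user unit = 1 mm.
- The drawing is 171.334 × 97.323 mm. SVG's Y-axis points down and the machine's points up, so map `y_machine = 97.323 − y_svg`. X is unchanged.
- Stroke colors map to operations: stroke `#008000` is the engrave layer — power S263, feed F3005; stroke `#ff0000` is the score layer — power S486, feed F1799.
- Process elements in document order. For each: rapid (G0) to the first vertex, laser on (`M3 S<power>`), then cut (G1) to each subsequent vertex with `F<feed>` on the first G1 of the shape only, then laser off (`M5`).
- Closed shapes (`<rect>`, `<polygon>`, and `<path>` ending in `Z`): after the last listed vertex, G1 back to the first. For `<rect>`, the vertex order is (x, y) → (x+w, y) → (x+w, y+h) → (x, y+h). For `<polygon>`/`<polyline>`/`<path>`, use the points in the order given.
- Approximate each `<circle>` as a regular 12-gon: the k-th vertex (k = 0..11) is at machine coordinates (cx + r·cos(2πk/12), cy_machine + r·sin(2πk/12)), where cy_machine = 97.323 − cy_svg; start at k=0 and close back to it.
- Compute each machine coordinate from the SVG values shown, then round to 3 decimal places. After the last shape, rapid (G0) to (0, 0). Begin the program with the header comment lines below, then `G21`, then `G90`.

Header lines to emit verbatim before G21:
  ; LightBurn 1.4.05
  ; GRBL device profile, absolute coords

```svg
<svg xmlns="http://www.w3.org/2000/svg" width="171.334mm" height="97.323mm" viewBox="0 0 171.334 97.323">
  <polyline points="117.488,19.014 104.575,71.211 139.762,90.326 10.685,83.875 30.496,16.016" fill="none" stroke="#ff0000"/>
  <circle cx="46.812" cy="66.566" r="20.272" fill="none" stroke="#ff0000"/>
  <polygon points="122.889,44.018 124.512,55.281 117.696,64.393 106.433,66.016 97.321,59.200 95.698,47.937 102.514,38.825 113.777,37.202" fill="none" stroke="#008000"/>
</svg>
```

; LightBurn 1.4.05
; GRBL device profile, absolute coords
G21
G90
G0 X117.488 Y78.309
M3 S486
G1 X104.575 Y26.112 F1799
G1 X139.762 Y6.997
G1 X10.685 Y13.448
G1 X30.496 Y81.307
M5
G0 X67.084 Y30.757
M3 S486
G1 X64.368 Y40.893 F1799
G1 X56.948 Y48.313
G1 X46.812 Y51.029
G1 X36.676 Y48.313
G1 X29.256 Y40.893
G1 X26.540 Y30.757
G1 X29.256 Y20.621
G1 X36.676 Y13.201
G1 X46.812 Y10.485
G1 X56.948 Y13.201
G1 X64.368 Y20.621
G1 X67.084 Y30.757
M5
G0 X122.889 Y53.305
M3 S263
G1 X124.512 Y42.042 F3005
G1 X117.696 Y32.930
G1 X106.433 Y31.307
G1 X97.321 Y38.123
G1 X95.698 Y49.386
G1 X102.514 Y58.498
G1 X113.777 Y60.121
G1 X122.889 Y53.305
M5
G0 X0.000 Y0.000

1 u = 1 mm; y_m = 97.323 − y.

[1] `<polyline>` open polyline, #ff0000→score S486 F1799: (117.488,78.309) → (104.575,26.112) → (139.762,6.997) → (10.685,13.448) → (30.496,81.307)

[2] `<circle>` circle, #ff0000→score S486 F1799: (67.084,30.757) → (64.368,40.893) → (56.948,48.313) → (46.812,51.029) → (36.676,48.313) → (29.256,40.893) → (26.540,30.757) → (29.256,20.621) → (36.676,13.201) → (46.812,10.485) → (56.948,13.201) → (64.368,20.621) → (67.084,30.757) (closed)

[3] `<polygon>` regular polygon, #008000→engrave S263 F3005: (122.889,53.305) → (124.512,42.042) → (117.696,32.930) → (106.433,31.307) → (97.321,38.123) → (95.698,49.386) → (102.514,58.498) → (113.777,60.121) → (122.889,53.305) (closed)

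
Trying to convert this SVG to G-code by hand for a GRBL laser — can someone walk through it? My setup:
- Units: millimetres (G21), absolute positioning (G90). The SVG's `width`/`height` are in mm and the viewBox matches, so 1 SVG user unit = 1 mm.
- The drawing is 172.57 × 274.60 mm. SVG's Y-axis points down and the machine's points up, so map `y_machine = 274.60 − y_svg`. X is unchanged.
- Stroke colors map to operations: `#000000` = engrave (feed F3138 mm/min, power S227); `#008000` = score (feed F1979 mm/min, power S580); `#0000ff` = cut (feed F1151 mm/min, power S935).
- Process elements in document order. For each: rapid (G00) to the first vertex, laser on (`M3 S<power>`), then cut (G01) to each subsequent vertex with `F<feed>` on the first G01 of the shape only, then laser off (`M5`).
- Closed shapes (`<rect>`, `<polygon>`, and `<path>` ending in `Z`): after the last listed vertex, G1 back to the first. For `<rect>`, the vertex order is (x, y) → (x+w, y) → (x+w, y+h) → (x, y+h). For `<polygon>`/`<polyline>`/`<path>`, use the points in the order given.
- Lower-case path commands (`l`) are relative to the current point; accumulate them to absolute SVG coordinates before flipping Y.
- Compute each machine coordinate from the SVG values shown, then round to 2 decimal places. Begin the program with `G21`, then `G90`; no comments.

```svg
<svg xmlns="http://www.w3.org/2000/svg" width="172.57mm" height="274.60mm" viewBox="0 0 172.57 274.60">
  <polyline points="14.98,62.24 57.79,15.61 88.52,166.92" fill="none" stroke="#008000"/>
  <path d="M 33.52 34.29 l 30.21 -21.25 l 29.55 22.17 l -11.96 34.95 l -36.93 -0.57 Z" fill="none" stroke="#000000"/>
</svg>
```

viewBox `0 0 172.57 274.60` with mm width/height → 1 unit = 1 mm. Flip: y_m = 274.60 − y_svg.

**Shape 1** — `<polyline>` open polyline, stroke `#008000` → score (S580, F1979). Machine vertices: (14.98,212.36) → (57.79,258.99) → (88.52,107.68). Open path.

**Shape 2** — `<path>` regular polygon, stroke `#000000` → engrave (S227, F3138). Machine vertices: (33.52,240.31) → (63.73,261.56) → (93.28,239.39) → (81.32,204.44) → (44.39,205.01) → (33.52,240.31). Closed: final G1 returns to the first vertex.

G21
G90
G00 X14.98 Y212.36
M3 S580
G01 X57.79 Y258.99 F1979
G01 X88.52 Y107.68
M5
G00 X33.52 Y240.31
M3 S227
G01 X63.73 Y261.56 F3138
G01 X93.28 Y239.39
G01 X81.32 Y204.44
G01 X44.39 Y205.01
G01 X33.52 Y240.31
M5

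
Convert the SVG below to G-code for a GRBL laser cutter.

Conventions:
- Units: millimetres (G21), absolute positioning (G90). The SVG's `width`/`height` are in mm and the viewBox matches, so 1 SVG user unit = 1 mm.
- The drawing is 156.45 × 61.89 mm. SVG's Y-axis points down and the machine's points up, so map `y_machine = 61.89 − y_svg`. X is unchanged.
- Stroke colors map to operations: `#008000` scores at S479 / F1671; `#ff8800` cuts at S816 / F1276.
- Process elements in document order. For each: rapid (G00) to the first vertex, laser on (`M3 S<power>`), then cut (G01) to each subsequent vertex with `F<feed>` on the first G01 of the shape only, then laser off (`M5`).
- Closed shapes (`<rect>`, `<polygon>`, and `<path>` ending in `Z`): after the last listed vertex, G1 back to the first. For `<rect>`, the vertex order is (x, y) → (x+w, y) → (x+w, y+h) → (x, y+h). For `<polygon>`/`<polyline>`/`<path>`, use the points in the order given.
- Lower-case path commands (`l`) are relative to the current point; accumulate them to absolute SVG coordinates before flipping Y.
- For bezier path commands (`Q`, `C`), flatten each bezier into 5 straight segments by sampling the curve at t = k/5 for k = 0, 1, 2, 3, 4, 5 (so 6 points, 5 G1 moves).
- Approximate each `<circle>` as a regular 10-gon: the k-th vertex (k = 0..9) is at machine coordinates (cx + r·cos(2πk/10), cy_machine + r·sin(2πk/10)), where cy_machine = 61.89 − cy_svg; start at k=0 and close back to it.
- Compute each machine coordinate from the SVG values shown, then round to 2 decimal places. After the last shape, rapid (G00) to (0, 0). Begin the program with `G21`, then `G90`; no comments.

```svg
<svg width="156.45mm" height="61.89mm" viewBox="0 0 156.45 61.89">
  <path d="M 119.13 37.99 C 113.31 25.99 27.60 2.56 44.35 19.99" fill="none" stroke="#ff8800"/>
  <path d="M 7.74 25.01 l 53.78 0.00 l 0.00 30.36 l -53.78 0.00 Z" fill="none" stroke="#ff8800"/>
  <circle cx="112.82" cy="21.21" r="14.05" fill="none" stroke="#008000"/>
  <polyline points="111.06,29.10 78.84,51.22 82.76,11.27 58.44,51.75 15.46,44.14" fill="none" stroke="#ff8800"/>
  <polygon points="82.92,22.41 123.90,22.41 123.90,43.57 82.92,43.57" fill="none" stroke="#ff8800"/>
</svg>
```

Since the viewBox matches the mm dimensions, user units are millimetres directly. The only transform is the Y-flip y_m = 61.89 − y_svg.

Shape 1 is a cubic bezier drawn with `<path>`. Its stroke #ff8800 means cut at S816, F1276. After flipping Y the toolpath is (119.13,23.90) → (107.51,32.05) → (85.47,40.44) → (61.76,46.55) → (45.14,47.87) → (44.35,41.90).

Shape 2 is a rectangle drawn with `<path>`. Its stroke #ff8800 means cut at S816, F1276. After flipping Y the toolpath is (7.74,36.88) → (61.52,36.88) → (61.52,6.52) → (7.74,6.52) → (7.74,36.88), returning to the start.

Shape 3 is a circle drawn with `<circle>`. Its stroke #008000 means score at S479, F1671. After flipping Y the toolpath is (126.87,40.68) → (124.19,48.94) → (117.16,54.04) → (108.48,54.04) → (101.45,48.94) → (98.77,40.68) → (101.45,32.42) → (108.48,27.32) → (117.16,27.32) → (124.19,32.42) → (126.87,40.68), returning to the start.

Shape 4 is a open polyline drawn with `<polyline>`. Its stroke #ff8800 means cut at S816, F1276. After flipping Y the toolpath is (111.06,32.79) → (78.84,10.67) → (82.76,50.62) → (58.44,10.14) → (15.46,17.75).

Shape 5 is a rectangle drawn with `<polygon>`. Its stroke #ff8800 means cut at S816, F1276. After flipping Y the toolpath is (82.92,39.48) → (123.90,39.48) → (123.90,18.32) → (82.92,18.32) → (82.92,39.48), returning to the start.

G21
G90
G00 X119.13 Y23.90
M3 S816
G01 X107.51 Y32.05 F1276
G01 X85.47 Y40.44
G01 X61.76 Y46.55
G01 X45.14 Y47.87
G01 X44.35 Y41.90
M5
G00 X7.74 Y36.88
M3 S816
G01 X61.52 Y36.88 F1276
G01 X61.52 Y6.52
G01 X7.74 Y6.52
G01 X7.74 Y36.88
M5
G00 X126.87 Y40.68
M3 S479
G01 X124.19 Y48.94 F1671
G01 X117.16 Y54.04
G01 X108.48 Y54.04
G01 X101.45 Y48.94
G01 X98.77 Y40.68
G01 X101.45 Y32.42
G01 X108.48 Y27.32
G01 X117.16 Y27.32
G01 X124.19 Y32.42
G01 X126.87 Y40.68
M5
G00 X111.06 Y32.79
M3 S816
G01 X78.84 Y10.67 F1276
G01 X82.76 Y50.62
G01 X58.44 Y10.14
G01 X15.46 Y17.75
M5
G00 X82.92 Y39.48
M3 S816
G01 X123.90 Y39.48 F1276
G01 X123.90 Y18.32
G01 X82.92 Y18.32
G01 X82.92 Y39.48
M5
G00 X0.00 Y0.00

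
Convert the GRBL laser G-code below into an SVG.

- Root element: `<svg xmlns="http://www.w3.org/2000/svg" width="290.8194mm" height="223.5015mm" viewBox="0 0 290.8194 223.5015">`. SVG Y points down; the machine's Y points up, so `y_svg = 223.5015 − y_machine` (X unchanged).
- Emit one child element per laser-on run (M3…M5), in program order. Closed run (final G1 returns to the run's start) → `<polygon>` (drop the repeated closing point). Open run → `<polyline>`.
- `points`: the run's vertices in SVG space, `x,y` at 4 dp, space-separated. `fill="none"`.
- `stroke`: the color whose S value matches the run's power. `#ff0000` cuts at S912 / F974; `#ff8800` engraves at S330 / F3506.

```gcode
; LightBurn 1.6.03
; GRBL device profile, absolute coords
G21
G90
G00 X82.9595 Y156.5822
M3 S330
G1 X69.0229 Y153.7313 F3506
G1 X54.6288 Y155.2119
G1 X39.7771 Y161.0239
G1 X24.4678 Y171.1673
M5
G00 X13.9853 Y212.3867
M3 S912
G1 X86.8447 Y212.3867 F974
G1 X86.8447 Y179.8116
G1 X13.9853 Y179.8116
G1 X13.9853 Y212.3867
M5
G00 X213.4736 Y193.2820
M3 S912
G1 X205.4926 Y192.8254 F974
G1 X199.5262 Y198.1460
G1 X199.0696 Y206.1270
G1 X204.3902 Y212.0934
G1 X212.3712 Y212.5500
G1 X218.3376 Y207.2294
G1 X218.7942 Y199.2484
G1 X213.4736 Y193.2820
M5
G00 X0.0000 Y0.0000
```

Machine Y-up, SVG Y-down with viewBox height 223.5015, so y_svg = 223.5015 − y_machine; X carries over.

Run 1: power S330 maps to stroke `#ff8800` (engrave). The run is open, so emit a `<polyline>` with points (Y-flipped): 82.9595,66.9193 69.0229,69.7702 54.6288,68.2896 39.7771,62.4776 24.4678,52.3342.

Run 2: the run's S912 means `#ff0000` (cut). The run returns to its start, so emit a `<polygon>` with points (Y-flipped): 13.9853,11.1148 86.8447,11.1148 86.8447,43.6899 13.9853,43.6899.

Run 3: the run's S912 means `#ff0000` (cut). The run returns to its start, so emit a `<polygon>` with points (Y-flipped): 213.4736,30.2195 205.4926,30.6761 199.5262,25.3555 199.0696,17.3745 204.3902,11.4081 212.3712,10.9515 218.3376,16.2721 218.7942,24.2531.

<svg xmlns="http://www.w3.org/2000/svg" width="290.8194mm" height="223.5015mm" viewBox="0 0 290.8194 223.5015">
  <polyline points="82.9595,66.9193 69.0229,69.7702 54.6288,68.2896 39.7771,62.4776 24.4678,52.3342" fill="none" stroke="#ff8800"/>
  <polygon points="13.9853,11.1148 86.8447,11.1148 86.8447,43.6899 13.9853,43.6899" fill="none" stroke="#ff0000"/>
  <polygon points="213.4736,30.2195 205.4926,30.6761 199.5262,25.3555 199.0696,17.3745 204.3902,11.4081 212.3712,10.9515 218.3376,16.2721 218.7942,24.2531" fill="none" stroke="#ff0000"/>
</svg>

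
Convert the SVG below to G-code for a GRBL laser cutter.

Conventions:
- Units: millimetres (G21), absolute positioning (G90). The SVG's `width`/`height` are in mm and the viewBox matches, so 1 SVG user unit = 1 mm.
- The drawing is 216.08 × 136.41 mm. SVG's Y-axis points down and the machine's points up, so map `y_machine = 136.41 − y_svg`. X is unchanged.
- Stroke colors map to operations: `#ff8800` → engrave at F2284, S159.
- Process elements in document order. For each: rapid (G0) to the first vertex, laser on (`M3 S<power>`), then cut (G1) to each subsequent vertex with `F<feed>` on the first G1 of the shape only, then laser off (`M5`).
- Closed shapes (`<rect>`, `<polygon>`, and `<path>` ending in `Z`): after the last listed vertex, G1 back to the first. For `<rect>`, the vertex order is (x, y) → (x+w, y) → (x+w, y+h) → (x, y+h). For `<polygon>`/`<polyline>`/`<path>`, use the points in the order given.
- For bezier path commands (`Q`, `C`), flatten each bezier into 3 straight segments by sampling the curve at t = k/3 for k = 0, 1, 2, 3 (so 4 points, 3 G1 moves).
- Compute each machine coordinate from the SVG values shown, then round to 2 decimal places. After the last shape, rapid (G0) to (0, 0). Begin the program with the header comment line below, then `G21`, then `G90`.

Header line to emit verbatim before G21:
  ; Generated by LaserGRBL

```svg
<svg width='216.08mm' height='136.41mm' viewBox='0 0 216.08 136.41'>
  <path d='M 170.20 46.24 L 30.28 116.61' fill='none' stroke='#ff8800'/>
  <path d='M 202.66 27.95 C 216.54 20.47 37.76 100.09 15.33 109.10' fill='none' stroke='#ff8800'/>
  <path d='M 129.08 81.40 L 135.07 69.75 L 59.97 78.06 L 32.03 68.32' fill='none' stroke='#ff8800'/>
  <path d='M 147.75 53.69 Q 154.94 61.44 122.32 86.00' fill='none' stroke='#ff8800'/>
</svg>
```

; Generated by LaserGRBL
G21
G90
G0 X170.20 Y90.17
M3 S159
G1 X30.28 Y19.80 F2284
M5
G0 X202.66 Y108.46
M3 S159
G1 X165.25 Y92.75 F2284
G1 X76.95 Y54.02
G1 X15.33 Y27.31
M5
G0 X129.08 Y55.01
M3 S159
G1 X135.07 Y66.66 F2284
G1 X59.97 Y58.35
G1 X32.03 Y68.09
M5
G0 X147.75 Y82.72
M3 S159
G1 X148.12 Y75.69 F2284
G1 X139.64 Y64.92
G1 X122.32 Y50.41
M5
G0 X0.00 Y0.00

viewBox `0 0 216.08 136.41` with mm width/height → 1 unit = 1 mm. Flip: y_m = 136.41 − y_svg.

**Shape 1** — `<path>` line segment, stroke `#ff8800` → engrave (S159, F2284). Machine vertices: (170.20,90.17) → (30.28,19.80). Open path.

**Shape 2** — `<path>` cubic bezier, stroke `#ff8800` → engrave (S159, F2284). Control points (SVG): P0=(202.66,27.95), P1=(216.54,20.47), P2=(37.76,100.09), P3=(15.33,109.10); sampled at t=k/3. Machine vertices: (202.66,108.46) → (165.25,92.75) → (76.95,54.02) → (15.33,27.31). Open path.

**Shape 3** — `<path>` open polyline, stroke `#ff8800` → engrave (S159, F2284). Machine vertices: (129.08,55.01) → (135.07,66.66) → (59.97,58.35) → (32.03,68.09). Open path.

**Shape 4** — `<path>` quadratic bezier, stroke `#ff8800` → engrave (S159, F2284). Control points (SVG): P0=(147.75,53.69), P1=(154.94,61.44), P2=(122.32,86.00); sampled at t=k/3. Machine vertices: (147.75,82.72) → (148.12,75.69) → (139.64,64.92) → (122.32,50.41). Open path.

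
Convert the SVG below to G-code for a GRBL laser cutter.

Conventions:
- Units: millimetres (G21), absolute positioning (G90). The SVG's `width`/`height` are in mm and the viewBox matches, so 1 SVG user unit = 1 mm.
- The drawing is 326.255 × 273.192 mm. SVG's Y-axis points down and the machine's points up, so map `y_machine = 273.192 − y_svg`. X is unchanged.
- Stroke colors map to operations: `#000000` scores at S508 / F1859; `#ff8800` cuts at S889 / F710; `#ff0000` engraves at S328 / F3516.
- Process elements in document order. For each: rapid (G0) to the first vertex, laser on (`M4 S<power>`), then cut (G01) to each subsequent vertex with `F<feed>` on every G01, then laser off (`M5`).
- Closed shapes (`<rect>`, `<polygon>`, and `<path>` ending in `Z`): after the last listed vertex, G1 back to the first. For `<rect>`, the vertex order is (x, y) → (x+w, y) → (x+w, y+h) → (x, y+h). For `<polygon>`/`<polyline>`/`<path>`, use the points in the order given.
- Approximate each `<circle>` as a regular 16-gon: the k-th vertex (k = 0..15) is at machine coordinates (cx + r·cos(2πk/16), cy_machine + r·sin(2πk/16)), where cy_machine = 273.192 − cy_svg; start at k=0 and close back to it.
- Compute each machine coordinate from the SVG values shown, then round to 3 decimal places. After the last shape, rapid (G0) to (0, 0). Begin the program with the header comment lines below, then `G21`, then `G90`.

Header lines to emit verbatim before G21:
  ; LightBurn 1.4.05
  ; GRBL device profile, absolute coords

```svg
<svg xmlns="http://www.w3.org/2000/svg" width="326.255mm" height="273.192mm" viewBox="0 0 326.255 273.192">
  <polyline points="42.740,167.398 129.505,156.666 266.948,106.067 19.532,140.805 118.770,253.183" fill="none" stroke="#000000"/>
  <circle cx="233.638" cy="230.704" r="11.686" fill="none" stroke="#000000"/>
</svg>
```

1 u = 1 mm; y_m = 273.192 − y.

[1] `<polyline>` open polyline, #000000→score S508 F1859: (42.740,105.794) → (129.505,116.526) → (266.948,167.125) → (19.532,132.387) → (118.770,20.009)

[2] `<circle>` circle, #000000→score S508 F1859: (245.324,42.488) → (244.434,46.960) → (241.901,50.751) → (238.110,53.284) → (233.638,54.174) → (229.166,53.284) → (225.375,50.751) → (222.842,46.960) → (221.952,42.488) → (222.842,38.016) → (225.375,34.225) → (229.166,31.692) → (233.638,30.802) → (238.110,31.692) → (241.901,34.225) → (244.434,38.016) → (245.324,42.488) (closed)

; LightBurn 1.4.05
; GRBL device profile, absolute coords
G21
G90
G0 X42.740 Y105.794
M4 S508
G01 X129.505 Y116.526 F1859
G01 X266.948 Y167.125 F1859
G01 X19.532 Y132.387 F1859
G01 X118.770 Y20.009 F1859
M5
G0 X245.324 Y42.488
M4 S508
G01 X244.434 Y46.960 F1859
G01 X241.901 Y50.751 F1859
G01 X238.110 Y53.284 F1859
G01 X233.638 Y54.174 F1859
G01 X229.166 Y53.284 F1859
G01 X225.375 Y50.751 F1859
G01 X222.842 Y46.960 F1859
G01 X221.952 Y42.488 F1859
G01 X222.842 Y38.016 F1859
G01 X225.375 Y34.225 F1859
G01 X229.166 Y31.692 F1859
G01 X233.638 Y30.802 F1859
G01 X238.110 Y31.692 F1859
G01 X241.901 Y34.225 F1859
G01 X244.434 Y38.016 F1859
G01 X245.324 Y42.488 F1859
M5
G0 X0.000 Y0.000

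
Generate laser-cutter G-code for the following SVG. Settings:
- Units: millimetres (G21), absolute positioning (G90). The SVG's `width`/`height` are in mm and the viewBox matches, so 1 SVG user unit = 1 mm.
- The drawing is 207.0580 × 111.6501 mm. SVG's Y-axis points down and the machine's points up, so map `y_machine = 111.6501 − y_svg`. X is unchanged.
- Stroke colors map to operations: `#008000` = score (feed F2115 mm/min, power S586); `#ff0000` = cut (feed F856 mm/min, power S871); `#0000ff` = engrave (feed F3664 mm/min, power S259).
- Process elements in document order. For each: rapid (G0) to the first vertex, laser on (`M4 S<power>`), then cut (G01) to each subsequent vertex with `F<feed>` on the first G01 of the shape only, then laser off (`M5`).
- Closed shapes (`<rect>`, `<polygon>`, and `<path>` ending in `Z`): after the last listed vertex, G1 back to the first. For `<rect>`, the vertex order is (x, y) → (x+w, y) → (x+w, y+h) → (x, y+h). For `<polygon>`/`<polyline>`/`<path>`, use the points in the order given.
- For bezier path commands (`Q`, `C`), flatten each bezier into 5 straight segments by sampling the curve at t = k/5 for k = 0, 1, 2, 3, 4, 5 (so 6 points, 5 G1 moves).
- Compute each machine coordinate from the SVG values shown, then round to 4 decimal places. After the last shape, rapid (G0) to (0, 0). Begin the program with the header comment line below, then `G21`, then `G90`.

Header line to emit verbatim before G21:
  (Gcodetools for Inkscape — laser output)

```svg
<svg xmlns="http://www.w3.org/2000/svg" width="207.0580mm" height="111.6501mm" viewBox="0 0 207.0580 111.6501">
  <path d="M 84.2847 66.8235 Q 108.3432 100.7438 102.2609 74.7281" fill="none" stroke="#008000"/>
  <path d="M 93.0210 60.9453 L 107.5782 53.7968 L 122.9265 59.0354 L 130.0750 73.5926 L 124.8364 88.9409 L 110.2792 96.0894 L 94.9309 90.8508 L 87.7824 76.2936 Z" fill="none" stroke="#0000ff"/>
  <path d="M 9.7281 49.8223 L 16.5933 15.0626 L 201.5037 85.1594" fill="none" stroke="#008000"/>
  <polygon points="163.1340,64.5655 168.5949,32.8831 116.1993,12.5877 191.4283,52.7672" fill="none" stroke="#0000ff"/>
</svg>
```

(Gcodetools for Inkscape — laser output)
G21
G90
G0 X84.2847 Y44.8266
M4 S586
G01 X92.7025 Y33.6559 F2115
G01 X98.7090 Y27.2801
G01 X102.3042 Y25.6992
G01 X103.4882 Y28.9132
G01 X102.2609 Y36.9220
M5
G0 X93.0210 Y50.7048
M4 S259
G01 X107.5782 Y57.8533 F3664
G01 X122.9265 Y52.6147
G01 X130.0750 Y38.0575
G01 X124.8364 Y22.7092
G01 X110.2792 Y15.5607
G01 X94.9309 Y20.7993
G01 X87.7824 Y35.3565
G01 X93.0210 Y50.7048
M5
G0 X9.7281 Y61.8278
M4 S586
G01 X16.5933 Y96.5875 F2115
G01 X201.5037 Y26.4907
M5
G0 X163.1340 Y47.0846
M4 S259
G01 X168.5949 Y78.7670 F3664
G01 X116.1993 Y99.0624
G01 X191.4283 Y58.8829
G01 X163.1340 Y47.0846
M5
G0 X0.0000 Y0.0000

Since the viewBox matches the mm dimensions, user units are millimetres directly. The only transform is the Y-flip y_m = 111.6501 − y_svg.

Shape 1 is a quadratic bezier drawn with `<path>`. Its stroke #008000 means score at S586, F2115. After flipping Y the toolpath is (84.2847,44.8266) → (92.7025,33.6559) → (98.7090,27.2801) → (102.3042,25.6992) → (103.4882,28.9132) → (102.2609,36.9220).

Shape 2 is a regular polygon drawn with `<path>`. Its stroke #0000ff means engrave at S259, F3664. After flipping Y the toolpath is (93.0210,50.7048) → (107.5782,57.8533) → (122.9265,52.6147) → (130.0750,38.0575) → (124.8364,22.7092) → (110.2792,15.5607) → (94.9309,20.7993) → (87.7824,35.3565) → (93.0210,50.7048), returning to the start.

Shape 3 is a open polyline drawn with `<path>`. Its stroke #008000 means score at S586, F2115. After flipping Y the toolpath is (9.7281,61.8278) → (16.5933,96.5875) → (201.5037,26.4907).

Shape 4 is a closed polygon drawn with `<polygon>`. Its stroke #0000ff means engrave at S259, F3664. After flipping Y the toolpath is (163.1340,47.0846) → (168.5949,78.7670) → (116.1993,99.0624) → (191.4283,58.8829) → (163.1340,47.0846), returning to the start.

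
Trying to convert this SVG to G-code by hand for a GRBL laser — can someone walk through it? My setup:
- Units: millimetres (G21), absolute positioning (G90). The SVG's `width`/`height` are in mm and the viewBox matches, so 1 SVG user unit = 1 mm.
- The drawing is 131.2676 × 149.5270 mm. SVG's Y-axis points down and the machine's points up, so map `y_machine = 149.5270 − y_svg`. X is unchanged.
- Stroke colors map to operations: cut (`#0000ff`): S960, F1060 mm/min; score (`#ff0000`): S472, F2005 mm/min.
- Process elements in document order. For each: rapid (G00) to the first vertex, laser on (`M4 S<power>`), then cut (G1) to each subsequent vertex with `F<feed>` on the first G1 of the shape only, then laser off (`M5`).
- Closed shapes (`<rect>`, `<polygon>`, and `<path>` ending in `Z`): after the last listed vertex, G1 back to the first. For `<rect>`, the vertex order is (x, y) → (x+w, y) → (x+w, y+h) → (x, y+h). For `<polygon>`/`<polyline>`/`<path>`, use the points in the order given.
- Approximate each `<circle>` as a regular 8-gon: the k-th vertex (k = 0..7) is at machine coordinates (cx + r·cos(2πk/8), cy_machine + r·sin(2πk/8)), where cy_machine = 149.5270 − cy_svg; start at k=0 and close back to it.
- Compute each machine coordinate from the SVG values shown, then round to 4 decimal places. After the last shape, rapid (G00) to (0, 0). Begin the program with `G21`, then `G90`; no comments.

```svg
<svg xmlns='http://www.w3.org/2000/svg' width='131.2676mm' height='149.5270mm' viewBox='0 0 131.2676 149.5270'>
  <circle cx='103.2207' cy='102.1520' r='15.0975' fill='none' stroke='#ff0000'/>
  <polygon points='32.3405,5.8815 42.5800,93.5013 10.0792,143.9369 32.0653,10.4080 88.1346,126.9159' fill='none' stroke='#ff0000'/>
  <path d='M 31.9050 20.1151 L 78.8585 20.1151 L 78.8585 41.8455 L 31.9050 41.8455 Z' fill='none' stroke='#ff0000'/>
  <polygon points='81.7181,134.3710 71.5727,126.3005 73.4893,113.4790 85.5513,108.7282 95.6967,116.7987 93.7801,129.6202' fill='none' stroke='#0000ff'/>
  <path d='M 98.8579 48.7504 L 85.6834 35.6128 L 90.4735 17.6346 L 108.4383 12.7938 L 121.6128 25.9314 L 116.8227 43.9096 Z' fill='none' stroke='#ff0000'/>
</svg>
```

1 u = 1 mm; y_m = 149.5270 − y.

[1] `<circle>` circle, #ff0000→score S472 F2005: (118.3182,47.3750) → (113.8962,58.0505) → (103.2207,62.4725) → (92.5452,58.0505) → (88.1232,47.3750) → (92.5452,36.6995) → (103.2207,32.2775) → (113.8962,36.6995) → (118.3182,47.3750) (closed)

[2] `<polygon>` closed polygon, #ff0000→score S472 F2005: (32.3405,143.6455) → (42.5800,56.0257) → (10.0792,5.5901) → (32.0653,139.1190) → (88.1346,22.6111) → (32.3405,143.6455) (closed)

[3] `<path>` rectangle, #ff0000→score S472 F2005: (31.9050,129.4119) → (78.8585,129.4119) → (78.8585,107.6815) → (31.9050,107.6815) → (31.9050,129.4119) (closed)

[4] `<polygon>` regular polygon, #0000ff→cut S960 F1060: (81.7181,15.1560) → (71.5727,23.2265) → (73.4893,36.0480) → (85.5513,40.7988) → (95.6967,32.7283) → (93.7801,19.9068) → (81.7181,15.1560) (closed)

[5] `<path>` regular polygon, #ff0000→score S472 F2005: (98.8579,100.7766) → (85.6834,113.9142) → (90.4735,131.8924) → (108.4383,136.7332) → (121.6128,123.5956) → (116.8227,105.6174) → (98.8579,100.7766) (closed)

G21
G90
G00 X118.3182 Y47.3750
M4 S472
G1 X113.8962 Y58.0505 F2005
G1 X103.2207 Y62.4725
G1 X92.5452 Y58.0505
G1 X88.1232 Y47.3750
G1 X92.5452 Y36.6995
G1 X103.2207 Y32.2775
G1 X113.8962 Y36.6995
G1 X118.3182 Y47.3750
M5
G00 X32.3405 Y143.6455
M4 S472
G1 X42.5800 Y56.0257 F2005
G1 X10.0792 Y5.5901
G1 X32.0653 Y139.1190
G1 X88.1346 Y22.6111
G1 X32.3405 Y143.6455
M5
G00 X31.9050 Y129.4119
M4 S472
G1 X78.8585 Y129.4119 F2005
G1 X78.8585 Y107.6815
G1 X31.9050 Y107.6815
G1 X31.9050 Y129.4119
M5
G00 X81.7181 Y15.1560
M4 S960
G1 X71.5727 Y23.2265 F1060
G1 X73.4893 Y36.0480
G1 X85.5513 Y40.7988
G1 X95.6967 Y32.7283
G1 X93.7801 Y19.9068
G1 X81.7181 Y15.1560
M5
G00 X98.8579 Y100.7766
M4 S472
G1 X85.6834 Y113.9142 F2005
G1 X90.4735 Y131.8924
G1 X108.4383 Y136.7332
G1 X121.6128 Y123.5956
G1 X116.8227 Y105.6174
G1 X98.8579 Y100.7766
M5
G00 X0.0000 Y0.0000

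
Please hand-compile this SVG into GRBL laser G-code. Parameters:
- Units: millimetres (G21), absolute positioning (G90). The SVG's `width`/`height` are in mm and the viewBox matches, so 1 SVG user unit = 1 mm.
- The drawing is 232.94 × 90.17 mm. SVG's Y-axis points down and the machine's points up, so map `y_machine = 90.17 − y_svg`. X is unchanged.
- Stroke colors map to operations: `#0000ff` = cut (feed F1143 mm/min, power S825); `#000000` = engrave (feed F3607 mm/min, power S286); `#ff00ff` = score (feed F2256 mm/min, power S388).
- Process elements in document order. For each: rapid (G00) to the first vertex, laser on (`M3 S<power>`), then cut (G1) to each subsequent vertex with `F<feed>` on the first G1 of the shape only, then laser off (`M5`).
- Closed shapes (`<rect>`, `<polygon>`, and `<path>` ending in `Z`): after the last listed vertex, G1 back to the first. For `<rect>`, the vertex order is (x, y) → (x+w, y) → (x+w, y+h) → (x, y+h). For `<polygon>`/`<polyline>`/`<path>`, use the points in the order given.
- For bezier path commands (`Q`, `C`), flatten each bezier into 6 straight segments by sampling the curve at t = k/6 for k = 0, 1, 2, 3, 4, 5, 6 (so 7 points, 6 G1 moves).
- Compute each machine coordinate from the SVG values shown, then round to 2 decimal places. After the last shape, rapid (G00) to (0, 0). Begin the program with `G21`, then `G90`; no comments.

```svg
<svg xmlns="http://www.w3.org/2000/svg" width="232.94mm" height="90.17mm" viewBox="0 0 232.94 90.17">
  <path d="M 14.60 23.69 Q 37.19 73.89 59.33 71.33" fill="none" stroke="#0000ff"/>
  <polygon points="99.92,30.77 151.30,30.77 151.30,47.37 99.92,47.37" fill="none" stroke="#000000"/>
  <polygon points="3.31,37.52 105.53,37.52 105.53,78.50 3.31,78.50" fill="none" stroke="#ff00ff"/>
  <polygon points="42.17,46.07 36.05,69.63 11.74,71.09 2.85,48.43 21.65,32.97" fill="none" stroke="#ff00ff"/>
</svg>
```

Since the viewBox matches the mm dimensions, user units are millimetres directly. The only transform is the Y-flip y_m = 90.17 − y_svg.

Shape 1 is a quadratic bezier drawn with `<path>`. Its stroke #0000ff means cut at S825, F1143. After flipping Y the toolpath is (14.60,66.48) → (22.12,51.21) → (29.61,38.88) → (37.08,29.47) → (44.52,23.00) → (51.94,19.45) → (59.33,18.84).

Shape 2 is a rectangle drawn with `<polygon>`. Its stroke #000000 means engrave at S286, F3607. After flipping Y the toolpath is (99.92,59.40) → (151.30,59.40) → (151.30,42.80) → (99.92,42.80) → (99.92,59.40), returning to the start.

Shape 3 is a rectangle drawn with `<polygon>`. Its stroke #ff00ff means score at S388, F2256. After flipping Y the toolpath is (3.31,52.65) → (105.53,52.65) → (105.53,11.67) → (3.31,11.67) → (3.31,52.65), returning to the start.

Shape 4 is a regular polygon drawn with `<polygon>`. Its stroke #ff00ff means score at S388, F2256. After flipping Y the toolpath is (42.17,44.10) → (36.05,20.54) → (11.74,19.08) → (2.85,41.74) → (21.65,57.20) → (42.17,44.10), returning to the start.

G21
G90
G00 X14.60 Y66.48
M3 S825
G1 X22.12 Y51.21 F1143
G1 X29.61 Y38.88
G1 X37.08 Y29.47
G1 X44.52 Y23.00
G1 X51.94 Y19.45
G1 X59.33 Y18.84
M5
G00 X99.92 Y59.40
M3 S286
G1 X151.30 Y59.40 F3607
G1 X151.30 Y42.80
G1 X99.92 Y42.80
G1 X99.92 Y59.40
M5
G00 X3.31 Y52.65
M3 S388
G1 X105.53 Y52.65 F2256
G1 X105.53 Y11.67
G1 X3.31 Y11.67
G1 X3.31 Y52.65
M5
G00 X42.17 Y44.10
M3 S388
G1 X36.05 Y20.54 F2256
G1 X11.74 Y19.08
G1 X2.85 Y41.74
G1 X21.65 Y57.20
G1 X42.17 Y44.10
M5
G00 X0.00 Y0.00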